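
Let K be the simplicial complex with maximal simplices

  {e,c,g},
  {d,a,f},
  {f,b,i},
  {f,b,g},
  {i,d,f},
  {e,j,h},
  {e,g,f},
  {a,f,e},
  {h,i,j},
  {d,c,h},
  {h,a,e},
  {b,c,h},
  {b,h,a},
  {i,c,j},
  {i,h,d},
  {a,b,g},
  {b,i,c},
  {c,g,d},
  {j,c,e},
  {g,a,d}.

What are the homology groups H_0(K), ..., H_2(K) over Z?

H_0 = Z,  H_1 = Z ⊕ Z/2Z,  H_2 = 0.

We work with the vertex ordering a < b < c < d < e < f < g < h < i < j. The simplices of K, each written with vertices in increasing order, are:

  0-simplices (10): a, b, c, d, e, f, g, h, i, j
  1-simplices (30): ab, ad, ae, af, ag, ah, bc, bf, bg, bh, bi, cd, ce, cg, ch, ci, cj, df, dg, dh, di, ef, eg, eh, ej, fg, fi, hi, hj, ij
  2-simplices (20): abg, abh, adf, adg, aef, aeh, bch, bci, bfg, bfi, cdg, cdh, ceg, cej, cij, dfi, dhi, efg, ehj, hij

giving chain groups C_0 ≅ Z^10, C_1 ≅ Z^30, C_2 ≅ Z^20.

Boundary ∂_1: C_1 → C_0 is given by ∂[p,q] = [q] − [p].
This gives a 10×30 integer matrix of rank 9; reducing to Smith normal form yields diagonal entries (1,1,1,1,1,1,1,1,1).

∂_2: C_2 → C_1 sends each 2-simplex [p,q,r] to [q,r] − [p,r] + [p,q]. For instance
  ∂dhi = hi − di + dh,
  ∂bch = ch − bh + bc.
This gives a 30×20 integer matrix of rank 20; reducing to Smith normal form yields diagonal entries (1,1,1,1,1,1,1,1,1,1,1,1,1,1,1,1,1,1,1,2).

Now H_k = ker ∂_k / im ∂_{k+1}, so:

  H_0: rank C_0 − rank ∂_1 = 10 − 9 = 1, and the invariant factors of ∂_1 are all 1, so H_0 = Z.
  H_1: rank ker ∂_1 − rank ∂_2 = (30 − 9) − 20 = 1, and ∂_2 has invariant factor 2 > 1, so H_1 = Z ⊕ Z/2Z.
  H_2: rank ker ∂_2 − rank ∂_3 = (20 − 20) − 0 = 0, and there is no ∂_3, so H_2 = 0.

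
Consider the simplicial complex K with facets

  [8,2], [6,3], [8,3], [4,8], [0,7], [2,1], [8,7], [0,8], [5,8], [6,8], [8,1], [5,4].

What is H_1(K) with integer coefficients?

H_1 ≅ Z^4.

Order the vertices as 0 < 1 < 2 < 3 < 4 < 5 < 6 < 7 < 8. Listing each simplex with vertices in this order, K has dimension 1 with simplices:

  0-simplices (9): [0], [1], [2], [3], [4], [5], [6], [7], [8]
  1-simplices (12): [0,7], [0,8], [1,2], [1,8], [2,8], [3,6], [3,8], [4,5], [4,8], [5,8], [6,8], [7,8]

giving chain groups C_0 ≅ Z^9, C_1 ≅ Z^12.

The boundary map ∂_1: C_1 → C_0 sends each edge [p,q] (with p < q) to q − p. For instance
  ∂[0,8] = [8] − [0].
This gives a 9×12 integer matrix of rank 8; reducing to Smith normal form yields diagonal entries (1,1,1,1,1,1,1,1).

Computing H_k = (kernel of ∂_k) / (image of ∂_{k+1}):

  H_1: rank ker ∂_1 − rank ∂_2 = (12 − 8) − 0 = 4, and there is no ∂_2, so H_1 = Z^4.

(K is a triangulation of a wedge of 4 circles.)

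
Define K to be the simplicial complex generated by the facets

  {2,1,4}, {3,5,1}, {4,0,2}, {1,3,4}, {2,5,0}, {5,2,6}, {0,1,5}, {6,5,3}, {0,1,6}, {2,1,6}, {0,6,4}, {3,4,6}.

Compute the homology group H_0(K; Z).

K has 7 vertices, 18 edges, 12 triangles.
rank ∂_0 = 0, rank ∂_1 = 6 ⇒ b_0 = 7 − 0 − 6 = 1; all invariant factors of ∂_1 are 1 so no torsion. So H_0 = Z.

H_0 ≅ Z.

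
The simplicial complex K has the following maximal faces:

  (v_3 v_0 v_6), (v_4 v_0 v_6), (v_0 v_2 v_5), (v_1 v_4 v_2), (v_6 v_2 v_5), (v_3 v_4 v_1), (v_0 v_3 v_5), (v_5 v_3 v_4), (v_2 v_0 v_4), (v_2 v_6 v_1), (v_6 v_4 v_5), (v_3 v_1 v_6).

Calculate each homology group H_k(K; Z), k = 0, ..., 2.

H_0 ≅ Z,  H_1 ≅ Z_2,  H_2 = 0.

Take the total order v_0 < v_1 < v_2 < v_3 < v_4 < v_5 < v_6 on the vertex set. Then K (dimension 2) consists of the simplices:

  0-simplices (7): [v_0], [v_1], [v_2], [v_3], [v_4], [v_5], [v_6]
  1-simplices (18): (18 of them)
  2-simplices (12): (12 of them)

giving chain groups C_0 ≅ Z^7, C_1 ≅ Z^18, C_2 ≅ Z^12.

∂_1: C_1 → C_0 maps an edge to its endpoints' difference, ∂[p,q] = q − p.
The resulting 7×18 matrix has rank 6, and its Smith normal form has invariant factors (1,1,1,1,1,1).

The boundary map ∂_2: C_2 → C_1 sends each 2-simplex [p,q,r] to [q,r] − [p,r] + [p,q]. For instance
  ∂[v_2,v_5,v_6] = [v_5,v_6] − [v_2,v_6] + [v_2,v_5],
  ∂[v_4,v_5,v_6] = [v_5,v_6] − [v_4,v_6] + [v_4,v_5].
The resulting 18×12 matrix has rank 12, and its Smith normal form has invariant factors (1,1,1,1,1,1,1,1,1,1,1,2).

Reading off H_k = ker ∂_k / im ∂_{k+1}:

  H_0: rank C_0 − rank ∂_1 = 7 − 6 = 1, and the invariant factors of ∂_1 are all 1, so H_0 = Z.
  H_1: rank ker ∂_1 − rank ∂_2 = (18 − 6) − 12 = 0, and ∂_2 has invariant factor 2 > 1, so H_1 = Z_2.
  H_2: rank ker ∂_2 − rank ∂_3 = (12 − 12) − 0 = 0, and there is no ∂_3, so H_2 = 0.

As a check, the Euler characteristic is 7 − 18 + 12 = 1, which agrees with 1 − 0 + 0 = 1.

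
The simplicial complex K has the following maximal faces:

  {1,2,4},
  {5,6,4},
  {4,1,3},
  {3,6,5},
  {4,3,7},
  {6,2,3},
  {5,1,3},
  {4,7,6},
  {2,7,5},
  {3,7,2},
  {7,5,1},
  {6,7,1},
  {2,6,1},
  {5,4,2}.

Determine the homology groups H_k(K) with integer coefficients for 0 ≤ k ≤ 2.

We work with the vertex ordering 1 < 2 < 3 < 4 < 5 < 6 < 7. The simplices of K, each written with vertices in increasing order, are:

  0-simplices (7): [1], [2], [3], [4], [5], [6], [7]
  1-simplices (21): [1,2], [1,3], [1,4], [1,5], [1,6], [1,7], [2,3], [2,4], [2,5], [2,6], [2,7], [3,4], [3,5], [3,6], [3,7], [4,5], [4,6], [4,7], [5,6], [5,7], [6,7]
  2-simplices (14): [1,2,4], [1,2,6], [1,3,4], [1,3,5], [1,5,7], [1,6,7], [2,3,6], [2,3,7], [2,4,5], [2,5,7], [3,4,7], [3,5,6], [4,5,6], [4,6,7]

Hence C_0 ≅ Z^7, C_1 ≅ Z^21, C_2 ≅ Z^14.

∂_1: C_1 → C_0 sends each edge [p,q] (with p < q) to q − p.
The 7×21 boundary matrix has rank 6 and Smith normal form diag(1,1,1,1,1,1).

∂_2: C_2 → C_1 sends each 2-simplex [p,q,r] to [q,r] − [p,r] + [p,q]. For instance
  ∂[4,6,7] = [6,7] − [4,7] + [4,6],
  ∂[1,5,7] = [5,7] − [1,7] + [1,5].
This gives a 21×14 integer matrix of rank 13; reducing to Smith normal form yields diagonal entries (1,1,1,1,1,1,1,1,1,1,1,1,1).

Computing H_k = (kernel of ∂_k) / (image of ∂_{k+1}):

  H_0: rank C_0 − rank ∂_1 = 7 − 6 = 1, and the invariant factors of ∂_1 are all 1, so H_0 ≅ Z.
  H_1: rank ker ∂_1 − rank ∂_2 = (21 − 6) − 13 = 2, and the invariant factors of ∂_2 are all 1, so H_1 ≅ Z^2.
  H_2: rank ker ∂_2 − rank ∂_3 = (14 − 13) − 0 = 1, and there is no ∂_3, so H_2 ≅ Z.

H_0 ≅ Z,  H_1 ≅ Z^2,  H_2 ≅ Z.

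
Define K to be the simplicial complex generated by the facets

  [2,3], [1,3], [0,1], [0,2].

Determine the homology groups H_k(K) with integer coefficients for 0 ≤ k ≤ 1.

Fix the vertex order 0 < 1 < 2 < 3 and write every simplex with vertices in increasing order. Then dim K = 1 and the simplices of K are:

  0-simplices (4): [0], [1], [2], [3]
  1-simplices (4): [0,1], [0,2], [1,3], [2,3]

so the chain groups are C_0 ≅ Z^4, C_1 ≅ Z^4.

Boundary ∂_1: C_1 → C_0 maps an edge to its endpoints' difference, ∂[p,q] = q − p. For instance
  ∂[0,2] = [2] − [0].
The 4×4 boundary matrix has rank 3 and Smith normal form diag(1,1,1).

Now H_k = ker ∂_k / im ∂_{k+1}, so:

  H_0: rank C_0 − rank ∂_1 = 4 − 3 = 1, and the invariant factors of ∂_1 are all 1, so H_0 = Z.
  H_1: rank ker ∂_1 − rank ∂_2 = (4 − 3) − 0 = 1, and there is no ∂_2, so H_1 = Z.

(K is a triangulation of the circle S^1.)

H_0 = Z,  H_1 = Z.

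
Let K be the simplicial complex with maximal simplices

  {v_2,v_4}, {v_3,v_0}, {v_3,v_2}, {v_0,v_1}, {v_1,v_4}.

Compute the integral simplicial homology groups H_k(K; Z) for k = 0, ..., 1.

Take the total order v_0 < v_1 < v_2 < v_3 < v_4 on the vertex set. Then K (dimension 1) consists of the simplices:

  0-simplices (5): [v_0], [v_1], [v_2], [v_3], [v_4]
  1-simplices (5): [v_0,v_1], [v_0,v_3], [v_1,v_4], [v_2,v_3], [v_2,v_4]

giving chain groups C_0 ≅ Z^5, C_1 ≅ Z^5.

The boundary map ∂_1: C_1 → C_0 is given by ∂[p,q] = [q] − [p].
The resulting 5×5 matrix has rank 4, and its Smith normal form has invariant factors (1,1,1,1).

From H_k ≅ ker(∂_k) / im(∂_{k+1}) we obtain:

  H_0: rank C_0 − rank ∂_1 = 5 − 4 = 1, and the invariant factors of ∂_1 are all 1, so H_0 = Z.
  H_1: rank ker ∂_1 − rank ∂_2 = (5 − 4) − 0 = 1, and there is no ∂_2, so H_1 = Z.

As a check, the Euler characteristic is 5 − 5 = 0, which agrees with 1 − 1 = 0.

H_0 ≅ Z,  H_1 ≅ Z.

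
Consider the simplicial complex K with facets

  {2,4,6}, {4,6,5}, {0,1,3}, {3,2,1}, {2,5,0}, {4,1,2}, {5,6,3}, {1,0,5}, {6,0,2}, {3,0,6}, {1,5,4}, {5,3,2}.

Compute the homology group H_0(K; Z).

Take the total order 0 < 1 < 2 < 3 < 4 < 5 < 6 on the vertex set. Then K (dimension 2) consists of the simplices:

  0-simplices (7): [0], [1], [2], [3], [4], [5], [6]
  1-simplices (18): [0,1], [0,2], [0,3], [0,5], [0,6], [1,2], [1,3], [1,4], [1,5], [2,3], [2,4], [2,5], [2,6], [3,5], [3,6], [4,5], [4,6], [5,6]
  2-simplices (12): [0,1,3], [0,1,5], [0,2,5], [0,2,6], [0,3,6], [1,2,3], [1,2,4], [1,4,5], [2,3,5], [2,4,6], [3,5,6], [4,5,6]

so the chain groups are C_0 ≅ Z^7, C_1 ≅ Z^18, C_2 ≅ Z^12.

Boundary ∂_1: C_1 → C_0 maps an edge to its endpoints' difference, ∂[p,q] = q − p. For instance
  ∂[3,5] = [5] − [3].
As a 7×18 matrix over Z this has rank 6, with invariant factors (1,1,1,1,1,1).

∂_2: C_2 → C_1 maps a triangle to the signed sum of its edges. For instance
  ∂[2,4,6] = [4,6] − [2,6] + [2,4],
  ∂[0,2,6] = [2,6] − [0,6] + [0,2].
The resulting 18×12 matrix has rank 12, and its Smith normal form has invariant factors (1,1,1,1,1,1,1,1,1,1,1,2).

Computing H_k = (kernel of ∂_k) / (image of ∂_{k+1}):

  H_0: rank C_0 − rank ∂_1 = 7 − 6 = 1, and the invariant factors of ∂_1 are all 1, so H_0 = Z.

(K is a triangulation of the real projective plane RP^2.)

H_0 ≅ Z.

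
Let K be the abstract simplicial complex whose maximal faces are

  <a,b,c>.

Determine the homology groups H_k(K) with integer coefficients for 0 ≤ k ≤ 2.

H_0 ≅ Z,  H_1 = 0,  H_2 = 0.

We work with the vertex ordering a < b < c. The simplices of K, each written with vertices in increasing order, are:

  0-simplices (3): a, b, c
  1-simplices (3): ab, ac, bc
  2-simplices (1): abc

Hence C_0 ≅ Z^3, C_1 ≅ Z^3, C_2 ≅ Z^1.

∂_1: C_1 → C_0 sends each edge [p,q] (with p < q) to q − p. For instance
  ∂ac = c − a.
This gives a 3×3 integer matrix of rank 2; reducing to Smith normal form yields diagonal entries (1,1).

The boundary map ∂_2: C_2 → C_1 acts by ∂[p,q,r] = [q,r] − [p,r] + [p,q]. For instance
  ∂abc = bc − ac + ab.
This gives a 3×1 integer matrix of rank 1; reducing to Smith normal form yields diagonal entries (1).

Now H_k = ker ∂_k / im ∂_{k+1}, so:

  H_0: rank C_0 − rank ∂_1 = 3 − 2 = 1, and the invariant factors of ∂_1 are all 1, so H_0 ≅ Z.
  H_1: rank ker ∂_1 − rank ∂_2 = (3 − 2) − 1 = 0, and the invariant factors of ∂_2 are all 1, so H_1 ≅ 0.
  H_2: rank ker ∂_2 − rank ∂_3 = (1 − 1) − 0 = 0, and there is no ∂_3, so H_2 ≅ 0.

As a check, the Euler characteristic is 3 − 3 + 1 = 1, which agrees with 1 − 0 + 0 = 1.
(K is a triangulation of the 2-simplex.)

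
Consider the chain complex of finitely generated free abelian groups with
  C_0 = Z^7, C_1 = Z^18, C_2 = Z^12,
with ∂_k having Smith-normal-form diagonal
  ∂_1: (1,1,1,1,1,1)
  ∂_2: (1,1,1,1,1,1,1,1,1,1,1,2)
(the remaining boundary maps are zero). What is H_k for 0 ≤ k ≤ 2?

H_0: b_0 = 7 − 0 − 6 = 1; torsion from ∂_1 factors > 1: none. So H_0 ≅ Z.
H_1: b_1 = 18 − 6 − 12 = 0; torsion from ∂_2 factors > 1: [2]. So H_1 ≅ Z/2.
H_2: b_2 = 12 − 12 − 0 = 0; torsion from ∂_3 factors > 1: none. So H_2 ≅ 0.

H_0 ≅ Z,  H_1 ≅ Z/2,  H_2 = 0.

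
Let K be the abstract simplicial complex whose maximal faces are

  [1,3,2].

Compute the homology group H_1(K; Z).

H_1 = 0.

Order the vertices as 1 < 2 < 3. Listing each simplex with vertices in this order, K has dimension 2 with simplices:

  0-simplices (3): [1], [2], [3]
  1-simplices (3): [1,2], [1,3], [2,3]
  2-simplices (1): [1,2,3]

so the chain groups are C_0 ≅ Z^3, C_1 ≅ Z^3, C_2 ≅ Z^1.

∂_1: C_1 → C_0 maps an edge to its endpoints' difference, ∂[p,q] = q − p. For instance
  ∂[1,2] = [2] − [1].
This gives a 3×3 integer matrix of rank 2; reducing to Smith normal form yields diagonal entries (1,1).

Boundary ∂_2: C_2 → C_1 maps a triangle to the signed sum of its edges. For instance
  ∂[1,2,3] = [2,3] − [1,3] + [1,2].
As a 3×1 matrix over Z this has rank 1, with invariant factors (1).

From H_k ≅ ker(∂_k) / im(∂_{k+1}) we obtain:

  H_1: rank ker ∂_1 − rank ∂_2 = (3 − 2) − 1 = 0, and the invariant factors of ∂_2 are all 1, so H_1 ≅ 0.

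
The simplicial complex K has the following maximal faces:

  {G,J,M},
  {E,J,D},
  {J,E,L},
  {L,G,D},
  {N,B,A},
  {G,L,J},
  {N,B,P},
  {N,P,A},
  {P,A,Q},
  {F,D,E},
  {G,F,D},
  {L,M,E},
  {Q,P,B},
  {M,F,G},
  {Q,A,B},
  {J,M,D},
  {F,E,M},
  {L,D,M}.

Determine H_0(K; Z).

H_0 = Z^2.

K has 12 vertices, 27 edges, 18 triangles.
rank ∂_0 = 0, rank ∂_1 = 10 ⇒ b_0 = 12 − 0 − 10 = 2; all invariant factors of ∂_1 are 1 so no torsion. So H_0 ≅ Z^2.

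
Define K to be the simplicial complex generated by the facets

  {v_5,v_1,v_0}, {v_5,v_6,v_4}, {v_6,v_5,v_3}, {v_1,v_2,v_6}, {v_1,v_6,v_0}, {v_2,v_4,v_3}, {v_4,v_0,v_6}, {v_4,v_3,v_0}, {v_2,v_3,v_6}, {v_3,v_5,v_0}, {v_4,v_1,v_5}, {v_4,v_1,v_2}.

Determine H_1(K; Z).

H_1 = Z/2.

We work with the vertex ordering v_0 < v_1 < v_2 < v_3 < v_4 < v_5 < v_6. The simplices of K, each written with vertices in increasing order, are:

  0-simplices (7): [v_0], [v_1], [v_2], [v_3], [v_4], [v_5], [v_6]
  1-simplices (18): (18 of them)
  2-simplices (12): (12 of them)

giving chain groups C_0 ≅ Z^7, C_1 ≅ Z^18, C_2 ≅ Z^12.

Boundary ∂_1: C_1 → C_0 sends each edge [p,q] (with p < q) to q − p. For instance
  ∂[v_3,v_5] = [v_5] − [v_3].
The resulting 7×18 matrix has rank 6, and its Smith normal form has invariant factors (1,1,1,1,1,1).

Boundary ∂_2: C_2 → C_1 acts by ∂[p,q,r] = [q,r] − [p,r] + [p,q]. For instance
  ∂[v_0,v_3,v_5] = [v_3,v_5] − [v_0,v_5] + [v_0,v_3],
  ∂[v_0,v_4,v_6] = [v_4,v_6] − [v_0,v_6] + [v_0,v_4].
The resulting 18×12 matrix has rank 12, and its Smith normal form has invariant factors (1,1,1,1,1,1,1,1,1,1,1,2).

Now H_k = ker ∂_k / im ∂_{k+1}, so:

  H_1: rank ker ∂_1 − rank ∂_2 = (18 − 6) − 12 = 0, and ∂_2 has invariant factor 2 > 1, so H_1 = Z/2.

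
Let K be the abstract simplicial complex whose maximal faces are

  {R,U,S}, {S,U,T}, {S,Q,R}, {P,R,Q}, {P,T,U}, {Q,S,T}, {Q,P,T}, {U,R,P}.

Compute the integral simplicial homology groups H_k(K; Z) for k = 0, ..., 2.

H_0 = Z,  H_1 = 0,  H_2 = Z.

K has 6 vertices, 12 edges, 8 triangles.
rank ∂_0 = 0, rank ∂_1 = 5 ⇒ b_0 = 6 − 0 − 5 = 1; all invariant factors of ∂_1 are 1 so no torsion. So H_0 ≅ Z.
rank ∂_1 = 5, rank ∂_2 = 7 ⇒ b_1 = 12 − 5 − 7 = 0; all invariant factors of ∂_2 are 1 so no torsion. So H_1 ≅ 0.
rank ∂_2 = 7, rank ∂_3 = 0 ⇒ b_2 = 8 − 7 − 0 = 1. So H_2 ≅ Z.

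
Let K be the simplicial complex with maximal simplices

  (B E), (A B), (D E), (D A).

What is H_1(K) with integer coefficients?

H_1 ≅ Z.

Order the vertices as A < B < D < E. Listing each simplex with vertices in this order, K has dimension 1 with simplices:

  0-simplices (4): A, B, D, E
  1-simplices (4): AB, AD, BE, DE

Hence C_0 ≅ Z^4, C_1 ≅ Z^4.

∂_1: C_1 → C_0 sends each edge [p,q] (with p < q) to q − p. For instance
  ∂DE = E − D.
This gives a 4×4 integer matrix of rank 3; reducing to Smith normal form yields diagonal entries (1,1,1).

Computing H_k = (kernel of ∂_k) / (image of ∂_{k+1}):

  H_1: rank ker ∂_1 − rank ∂_2 = (4 − 3) − 0 = 1, and there is no ∂_2, so H_1 = Z.

(K is a triangulation of the circle S^1.)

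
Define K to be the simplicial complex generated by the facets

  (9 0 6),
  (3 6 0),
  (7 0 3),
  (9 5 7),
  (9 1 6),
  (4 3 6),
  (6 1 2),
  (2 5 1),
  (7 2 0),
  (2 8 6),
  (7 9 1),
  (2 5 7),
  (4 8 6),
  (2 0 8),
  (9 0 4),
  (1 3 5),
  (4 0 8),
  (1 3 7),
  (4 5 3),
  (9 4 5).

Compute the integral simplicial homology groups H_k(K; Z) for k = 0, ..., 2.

H_0 = Z,  H_1 = Z ⊕ Z/2Z,  H_2 = 0.

Take the total order 0 < 1 < 2 < 3 < 4 < 5 < 6 < 7 < 8 < 9 on the vertex set. Then K (dimension 2) consists of the simplices:

  0-simplices (10): [0], [1], [2], [3], [4], [5], [6], [7], [8], [9]
  1-simplices (30): (30 of them)
  2-simplices (20): (20 of them)

so the chain groups are C_0 ≅ Z^10, C_1 ≅ Z^30, C_2 ≅ Z^20.

∂_1: C_1 → C_0 maps an edge to its endpoints' difference, ∂[p,q] = q − p.
This gives a 10×30 integer matrix of rank 9; reducing to Smith normal form yields diagonal entries (1,1,1,1,1,1,1,1,1).

Boundary ∂_2: C_2 → C_1 sends each 2-simplex [p,q,r] to [q,r] − [p,r] + [p,q]. For instance
  ∂[2,5,7] = [5,7] − [2,7] + [2,5],
  ∂[0,4,8] = [4,8] − [0,8] + [0,4].
The resulting 30×20 matrix has rank 20, and its Smith normal form has invariant factors (1,1,1,1,1,1,1,1,1,1,1,1,1,1,1,1,1,1,1,2).

Computing H_k = (kernel of ∂_k) / (image of ∂_{k+1}):

  H_0: rank C_0 − rank ∂_1 = 10 − 9 = 1, and the invariant factors of ∂_1 are all 1, so H_0 = Z.
  H_1: rank ker ∂_1 − rank ∂_2 = (30 − 9) − 20 = 1, and ∂_2 has invariant factor 2 > 1, so H_1 = Z ⊕ Z/2Z.
  H_2: rank ker ∂_2 − rank ∂_3 = (20 − 20) − 0 = 0, and there is no ∂_3, so H_2 = 0.

As a check, the Euler characteristic is 10 − 30 + 20 = 0, which agrees with 1 − 1 + 0 = 0.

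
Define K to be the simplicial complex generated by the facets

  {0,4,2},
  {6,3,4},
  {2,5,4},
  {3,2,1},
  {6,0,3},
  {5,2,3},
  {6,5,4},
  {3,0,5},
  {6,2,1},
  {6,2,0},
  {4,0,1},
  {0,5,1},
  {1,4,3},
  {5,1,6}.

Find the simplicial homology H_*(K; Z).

Order the vertices as 0 < 1 < 2 < 3 < 4 < 5 < 6. Listing each simplex with vertices in this order, K has dimension 2 with simplices:

  0-simplices (7): [0], [1], [2], [3], [4], [5], [6]
  1-simplices (21): [0,1], [0,2], [0,3], [0,4], [0,5], [0,6], [1,2], [1,3], [1,4], [1,5], [1,6], [2,3], [2,4], [2,5], [2,6], [3,4], [3,5], [3,6], [4,5], [4,6], [5,6]
  2-simplices (14): [0,1,4], [0,1,5], [0,2,4], [0,2,6], [0,3,5], [0,3,6], [1,2,3], [1,2,6], [1,3,4], [1,5,6], [2,3,5], [2,4,5], [3,4,6], [4,5,6]

Hence C_0 ≅ Z^7, C_1 ≅ Z^21, C_2 ≅ Z^14.

The boundary map ∂_1: C_1 → C_0 is given by ∂[p,q] = [q] − [p].
As a 7×21 matrix over Z this has rank 6, with invariant factors (1,1,1,1,1,1).

The boundary map ∂_2: C_2 → C_1 acts by ∂[p,q,r] = [q,r] − [p,r] + [p,q]. For instance
  ∂[2,3,5] = [3,5] − [2,5] + [2,3],
  ∂[0,3,6] = [3,6] − [0,6] + [0,3].
The resulting 21×14 matrix has rank 13, and its Smith normal form has invariant factors (1,1,1,1,1,1,1,1,1,1,1,1,1).

Computing H_k = (kernel of ∂_k) / (image of ∂_{k+1}):

  H_0: rank C_0 − rank ∂_1 = 7 − 6 = 1, and the invariant factors of ∂_1 are all 1, so H_0 ≅ Z.
  H_1: rank ker ∂_1 − rank ∂_2 = (21 − 6) − 13 = 2, and the invariant factors of ∂_2 are all 1, so H_1 ≅ Z^2.
  H_2: rank ker ∂_2 − rank ∂_3 = (14 − 13) − 0 = 1, and there is no ∂_3, so H_2 ≅ Z.

(K is a triangulation of the torus T^2.)

H_0 = Z,  H_1 = Z^2,  H_2 = Z.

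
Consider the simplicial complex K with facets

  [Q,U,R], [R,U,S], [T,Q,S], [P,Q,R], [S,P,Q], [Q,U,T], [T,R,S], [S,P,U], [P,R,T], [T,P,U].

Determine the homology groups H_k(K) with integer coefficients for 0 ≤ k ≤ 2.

Order the vertices as P < Q < R < S < T < U. Listing each simplex with vertices in this order, K has dimension 2 with simplices:

  0-simplices (6): P, Q, R, S, T, U
  1-simplices (15): PQ, PR, PS, PT, PU, QR, QS, QT, QU, RS, RT, RU, ST, SU, TU
  2-simplices (10): PQR, PQS, PRT, PSU, PTU, QRU, QST, QTU, RST, RSU

giving chain groups C_0 ≅ Z^6, C_1 ≅ Z^15, C_2 ≅ Z^10.

∂_1: C_1 → C_0 maps an edge to its endpoints' difference, ∂[p,q] = q − p. For instance
  ∂PT = T − P.
As a 6×15 matrix over Z this has rank 5, with invariant factors (1,1,1,1,1).

Boundary ∂_2: C_2 → C_1 sends each 2-simplex [p,q,r] to [q,r] − [p,r] + [p,q]. For instance
  ∂PRT = RT − PT + PR,
  ∂RST = ST − RT + RS.
The 15×10 boundary matrix has rank 10 and Smith normal form diag(1,1,1,1,1,1,1,1,1,2).

From H_k ≅ ker(∂_k) / im(∂_{k+1}) we obtain:

  H_0: rank C_0 − rank ∂_1 = 6 − 5 = 1, and the invariant factors of ∂_1 are all 1, so H_0 = Z.
  H_1: rank ker ∂_1 − rank ∂_2 = (15 − 5) − 10 = 0, and ∂_2 has invariant factor 2 > 1, so H_1 = Z/2.
  H_2: rank ker ∂_2 − rank ∂_3 = (10 − 10) − 0 = 0, and there is no ∂_3, so H_2 = 0.

As a check, the Euler characteristic is 6 − 15 + 10 = 1, which agrees with 1 − 0 + 0 = 1.

H_0 ≅ Z,  H_1 ≅ Z/2,  H_2 = 0.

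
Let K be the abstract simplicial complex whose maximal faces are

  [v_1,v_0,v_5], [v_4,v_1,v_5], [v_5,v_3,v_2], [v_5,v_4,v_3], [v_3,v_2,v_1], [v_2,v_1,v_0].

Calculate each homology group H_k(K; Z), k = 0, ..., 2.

We work with the vertex ordering v_0 < v_1 < v_2 < v_3 < v_4 < v_5. The simplices of K, each written with vertices in increasing order, are:

  0-simplices (6): [v_0], [v_1], [v_2], [v_3], [v_4], [v_5]
  1-simplices (12): [v_0,v_1], [v_0,v_2], [v_0,v_5], [v_1,v_2], [v_1,v_3], [v_1,v_4], [v_1,v_5], [v_2,v_3], [v_2,v_5], [v_3,v_4], [v_3,v_5], [v_4,v_5]
  2-simplices (6): [v_0,v_1,v_2], [v_0,v_1,v_5], [v_1,v_2,v_3], [v_1,v_4,v_5], [v_2,v_3,v_5], [v_3,v_4,v_5]

so the chain groups are C_0 ≅ Z^6, C_1 ≅ Z^12, C_2 ≅ Z^6.

The boundary map ∂_1: C_1 → C_0 sends each edge [p,q] (with p < q) to q − p.
The resulting 6×12 matrix has rank 5, and its Smith normal form has invariant factors (1,1,1,1,1).

∂_2: C_2 → C_1 sends each 2-simplex [p,q,r] to [q,r] − [p,r] + [p,q]. For instance
  ∂[v_0,v_1,v_2] = [v_1,v_2] − [v_0,v_2] + [v_0,v_1],
  ∂[v_3,v_4,v_5] = [v_4,v_5] − [v_3,v_5] + [v_3,v_4].
As a 12×6 matrix over Z this has rank 6, with invariant factors (1,1,1,1,1,1).

Now H_k = ker ∂_k / im ∂_{k+1}, so:

  H_0: rank C_0 − rank ∂_1 = 6 − 5 = 1, and the invariant factors of ∂_1 are all 1, so H_0 ≅ Z.
  H_1: rank ker ∂_1 − rank ∂_2 = (12 − 5) − 6 = 1, and the invariant factors of ∂_2 are all 1, so H_1 ≅ Z.
  H_2: rank ker ∂_2 − rank ∂_3 = (6 − 6) − 0 = 0, and there is no ∂_3, so H_2 ≅ 0.

H_0 ≅ Z,  H_1 ≅ Z,  H_2 = 0.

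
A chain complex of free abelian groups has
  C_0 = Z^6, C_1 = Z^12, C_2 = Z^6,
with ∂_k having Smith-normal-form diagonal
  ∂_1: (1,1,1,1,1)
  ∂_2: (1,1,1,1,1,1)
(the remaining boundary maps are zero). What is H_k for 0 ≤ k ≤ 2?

H_0: b_0 = 6 − 0 − 5 = 1; torsion from ∂_1 factors > 1: none. So H_0 = Z.
H_1: b_1 = 12 − 5 − 6 = 1; torsion from ∂_2 factors > 1: none. So H_1 = Z.
H_2: b_2 = 6 − 6 − 0 = 0; torsion from ∂_3 factors > 1: none. So H_2 = 0.

H_0 = Z,  H_1 = Z,  H_2 = 0.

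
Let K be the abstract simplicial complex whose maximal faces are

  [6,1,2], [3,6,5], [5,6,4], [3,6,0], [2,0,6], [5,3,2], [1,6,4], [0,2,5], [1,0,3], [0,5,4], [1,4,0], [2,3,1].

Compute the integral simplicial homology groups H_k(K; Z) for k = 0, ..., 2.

Order the vertices as 0 < 1 < 2 < 3 < 4 < 5 < 6. Listing each simplex with vertices in this order, K has dimension 2 with simplices:

  0-simplices (7): [0], [1], [2], [3], [4], [5], [6]
  1-simplices (18): [0,1], [0,2], [0,3], [0,4], [0,5], [0,6], [1,2], [1,3], [1,4], [1,6], [2,3], [2,5], [2,6], [3,5], [3,6], [4,5], [4,6], [5,6]
  2-simplices (12): [0,1,3], [0,1,4], [0,2,5], [0,2,6], [0,3,6], [0,4,5], [1,2,3], [1,2,6], [1,4,6], [2,3,5], [3,5,6], [4,5,6]

giving chain groups C_0 ≅ Z^7, C_1 ≅ Z^18, C_2 ≅ Z^12.

Boundary ∂_1: C_1 → C_0 maps an edge to its endpoints' difference, ∂[p,q] = q − p. For instance
  ∂[5,6] = [6] − [5].
The 7×18 boundary matrix has rank 6 and Smith normal form diag(1,1,1,1,1,1).

Boundary ∂_2: C_2 → C_1 acts by ∂[p,q,r] = [q,r] − [p,r] + [p,q]. For instance
  ∂[0,4,5] = [4,5] − [0,5] + [0,4],
  ∂[0,1,3] = [1,3] − [0,3] + [0,1].
As a 18×12 matrix over Z this has rank 12, with invariant factors (1,1,1,1,1,1,1,1,1,1,1,2).

From H_k ≅ ker(∂_k) / im(∂_{k+1}) we obtain:

  H_0: rank C_0 − rank ∂_1 = 7 − 6 = 1, and the invariant factors of ∂_1 are all 1, so H_0 ≅ Z.
  H_1: rank ker ∂_1 − rank ∂_2 = (18 − 6) − 12 = 0, and ∂_2 has invariant factor 2 > 1, so H_1 ≅ Z/2.
  H_2: rank ker ∂_2 − rank ∂_3 = (12 − 12) − 0 = 0, and there is no ∂_3, so H_2 ≅ 0.

(K is a triangulation of the real projective plane RP^2.)

H_0 ≅ Z,  H_1 ≅ Z/2,  H_2 = 0.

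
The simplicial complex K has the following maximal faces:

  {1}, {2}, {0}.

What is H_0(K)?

H_0 ≅ Z^3.

Take the total order 0 < 1 < 2 on the vertex set. Then K (dimension 0) consists of the simplices:

  0-simplices (3): [0], [1], [2]

so the chain groups are C_0 ≅ Z^3.

Now H_k = ker ∂_k / im ∂_{k+1}, so:

  H_0: rank C_0 − rank ∂_1 = 3 − 0 = 3, and there is no ∂_1, so H_0 = Z^3.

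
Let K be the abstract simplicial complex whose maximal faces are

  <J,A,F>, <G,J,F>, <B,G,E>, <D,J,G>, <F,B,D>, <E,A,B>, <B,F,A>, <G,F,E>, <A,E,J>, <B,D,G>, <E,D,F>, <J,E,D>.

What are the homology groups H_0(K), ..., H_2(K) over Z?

H_0 ≅ Z,  H_1 ≅ Z/2,  H_2 = 0.

Order the vertices as A < B < D < E < F < G < J. Listing each simplex with vertices in this order, K has dimension 2 with simplices:

  0-simplices (7): A, B, D, E, F, G, J
  1-simplices (18): AB, AE, AF, AJ, BD, BE, BF, BG, DE, DF, DG, DJ, EF, EG, EJ, FG, FJ, GJ
  2-simplices (12): ABE, ABF, AEJ, AFJ, BDF, BDG, BEG, DEF, DEJ, DGJ, EFG, FGJ

so the chain groups are C_0 ≅ Z^7, C_1 ≅ Z^18, C_2 ≅ Z^12.

The boundary map ∂_1: C_1 → C_0 maps an edge to its endpoints' difference, ∂[p,q] = q − p. For instance
  ∂EG = G − E.
This gives a 7×18 integer matrix of rank 6; reducing to Smith normal form yields diagonal entries (1,1,1,1,1,1).

∂_2: C_2 → C_1 sends each 2-simplex [p,q,r] to [q,r] − [p,r] + [p,q]. For instance
  ∂FGJ = GJ − FJ + FG,
  ∂AFJ = FJ − AJ + AF.
The 18×12 boundary matrix has rank 12 and Smith normal form diag(1,1,1,1,1,1,1,1,1,1,1,2).

Computing H_k = (kernel of ∂_k) / (image of ∂_{k+1}):

  H_0: rank C_0 − rank ∂_1 = 7 − 6 = 1, and the invariant factors of ∂_1 are all 1, so H_0 = Z.
  H_1: rank ker ∂_1 − rank ∂_2 = (18 − 6) − 12 = 0, and ∂_2 has invariant factor 2 > 1, so H_1 = Z/2.
  H_2: rank ker ∂_2 − rank ∂_3 = (12 − 12) − 0 = 0, and there is no ∂_3, so H_2 = 0.

As a check, the Euler characteristic is 7 − 18 + 12 = 1, which agrees with 1 − 0 + 0 = 1.
(K is a triangulation of the real projective plane RP^2.)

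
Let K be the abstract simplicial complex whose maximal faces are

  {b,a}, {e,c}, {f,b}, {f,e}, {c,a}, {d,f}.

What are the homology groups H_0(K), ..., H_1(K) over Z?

Order the vertices as a < b < c < d < e < f. Listing each simplex with vertices in this order, K has dimension 1 with simplices:

  0-simplices (6): a, b, c, d, e, f
  1-simplices (6): ab, ac, bf, ce, df, ef

giving chain groups C_0 ≅ Z^6, C_1 ≅ Z^6.

∂_1: C_1 → C_0 maps an edge to its endpoints' difference, ∂[p,q] = q − p. For instance
  ∂ac = c − a.
The 6×6 boundary matrix has rank 5 and Smith normal form diag(1,1,1,1,1).

Reading off H_k = ker ∂_k / im ∂_{k+1}:

  H_0: rank C_0 − rank ∂_1 = 6 − 5 = 1, and the invariant factors of ∂_1 are all 1, so H_0 = Z.
  H_1: rank ker ∂_1 − rank ∂_2 = (6 − 5) − 0 = 1, and there is no ∂_2, so H_1 = Z.

H_0 = Z,  H_1 = Z.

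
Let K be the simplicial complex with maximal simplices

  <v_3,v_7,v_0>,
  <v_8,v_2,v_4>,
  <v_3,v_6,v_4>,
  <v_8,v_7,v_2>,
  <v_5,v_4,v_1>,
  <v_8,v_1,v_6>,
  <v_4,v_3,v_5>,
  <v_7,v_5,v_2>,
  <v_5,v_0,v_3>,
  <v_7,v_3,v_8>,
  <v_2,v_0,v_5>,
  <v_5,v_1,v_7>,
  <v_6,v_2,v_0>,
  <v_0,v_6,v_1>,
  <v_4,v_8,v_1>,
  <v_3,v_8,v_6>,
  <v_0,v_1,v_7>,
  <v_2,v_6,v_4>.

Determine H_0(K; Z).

Order the vertices as v_0 < v_1 < v_2 < v_3 < v_4 < v_5 < v_6 < v_7 < v_8. Listing each simplex with vertices in this order, K has dimension 2 with simplices:

  0-simplices (9): [v_0], [v_1], [v_2], [v_3], [v_4], [v_5], [v_6], [v_7], [v_8]
  1-simplices (27): (27 of them)
  2-simplices (18): (18 of them)

so the chain groups are C_0 ≅ Z^9, C_1 ≅ Z^27, C_2 ≅ Z^18.

Boundary ∂_1: C_1 → C_0 sends each edge [p,q] (with p < q) to q − p. For instance
  ∂[v_3,v_8] = [v_8] − [v_3].
This gives a 9×27 integer matrix of rank 8; reducing to Smith normal form yields diagonal entries (1,1,1,1,1,1,1,1).

The boundary map ∂_2: C_2 → C_1 sends each 2-simplex [p,q,r] to [q,r] − [p,r] + [p,q]. For instance
  ∂[v_3,v_4,v_5] = [v_4,v_5] − [v_3,v_5] + [v_3,v_4],
  ∂[v_1,v_6,v_8] = [v_6,v_8] − [v_1,v_8] + [v_1,v_6].
The 27×18 boundary matrix has rank 18 and Smith normal form diag(1,1,1,1,1,1,1,1,1,1,1,1,1,1,1,1,1,2).

Reading off H_k = ker ∂_k / im ∂_{k+1}:

  H_0: rank C_0 − rank ∂_1 = 9 − 8 = 1, and the invariant factors of ∂_1 are all 1, so H_0 = Z.

H_0 = Z.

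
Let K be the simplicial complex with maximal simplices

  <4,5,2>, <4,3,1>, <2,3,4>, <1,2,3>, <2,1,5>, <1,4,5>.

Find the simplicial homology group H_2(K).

H_2 = Z.

We work with the vertex ordering 1 < 2 < 3 < 4 < 5. The simplices of K, each written with vertices in increasing order, are:

  0-simplices (5): [1], [2], [3], [4], [5]
  1-simplices (9): [1,2], [1,3], [1,4], [1,5], [2,3], [2,4], [2,5], [3,4], [4,5]
  2-simplices (6): [1,2,3], [1,2,5], [1,3,4], [1,4,5], [2,3,4], [2,4,5]

giving chain groups C_0 ≅ Z^5, C_1 ≅ Z^9, C_2 ≅ Z^6.

The boundary map ∂_1: C_1 → C_0 is given by ∂[p,q] = [q] − [p]. For instance
  ∂[1,4] = [4] − [1].
The 5×9 boundary matrix has rank 4 and Smith normal form diag(1,1,1,1).

The boundary map ∂_2: C_2 → C_1 maps a triangle to the signed sum of its edges. For instance
  ∂[2,4,5] = [4,5] − [2,5] + [2,4],
  ∂[2,3,4] = [3,4] − [2,4] + [2,3].
As a 9×6 matrix over Z this has rank 5, with invariant factors (1,1,1,1,1).

Now H_k = ker ∂_k / im ∂_{k+1}, so:

  H_2: rank ker ∂_2 − rank ∂_3 = (6 − 5) − 0 = 1, and there is no ∂_3, so H_2 ≅ Z.

(K is a triangulation of the 2-sphere S^2.)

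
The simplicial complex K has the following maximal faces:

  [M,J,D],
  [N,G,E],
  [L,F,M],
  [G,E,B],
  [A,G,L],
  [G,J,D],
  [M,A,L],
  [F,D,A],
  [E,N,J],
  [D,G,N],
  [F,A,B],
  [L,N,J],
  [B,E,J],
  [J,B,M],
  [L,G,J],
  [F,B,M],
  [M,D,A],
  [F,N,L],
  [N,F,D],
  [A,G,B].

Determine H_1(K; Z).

H_1 = Z × Z/2.

K has 10 vertices, 30 edges, 20 triangles.
rank ∂_1 = 9, rank ∂_2 = 20 ⇒ b_1 = 30 − 9 − 20 = 1; ∂_2 has invariant factor(s) [2] giving torsion. So H_1 ≅ Z × Z/2.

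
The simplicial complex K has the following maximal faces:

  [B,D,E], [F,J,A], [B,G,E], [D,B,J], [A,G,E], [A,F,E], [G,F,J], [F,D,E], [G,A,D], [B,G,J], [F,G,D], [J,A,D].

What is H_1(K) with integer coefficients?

H_1 ≅ Z/2.

K has 7 vertices, 18 edges, 12 triangles.
rank ∂_1 = 6, rank ∂_2 = 12 ⇒ b_1 = 18 − 6 − 12 = 0; ∂_2 has invariant factor(s) [2] giving torsion. So H_1 ≅ Z/2.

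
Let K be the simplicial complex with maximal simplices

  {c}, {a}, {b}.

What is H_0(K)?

Fix the vertex order a < b < c and write every simplex with vertices in increasing order. Then dim K = 0 and the simplices of K are:

  0-simplices (3): a, b, c

giving chain groups C_0 ≅ Z^3.

Now H_k = ker ∂_k / im ∂_{k+1}, so:

  H_0: rank C_0 − rank ∂_1 = 3 − 0 = 3, and there is no ∂_1, so H_0 ≅ Z^3.

(K is a triangulation of a set of 3 points.)

H_0 ≅ Z^3.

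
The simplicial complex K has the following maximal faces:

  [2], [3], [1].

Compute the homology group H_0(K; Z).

H_0 ≅ Z^3.

Take the total order 1 < 2 < 3 on the vertex set. Then K (dimension 0) consists of the simplices:

  0-simplices (3): [1], [2], [3]

so the chain groups are C_0 ≅ Z^3.

Now H_k = ker ∂_k / im ∂_{k+1}, so:

  H_0: rank C_0 − rank ∂_1 = 3 − 0 = 3, and there is no ∂_1, so H_0 = Z^3.

(K is a triangulation of a set of 3 points.)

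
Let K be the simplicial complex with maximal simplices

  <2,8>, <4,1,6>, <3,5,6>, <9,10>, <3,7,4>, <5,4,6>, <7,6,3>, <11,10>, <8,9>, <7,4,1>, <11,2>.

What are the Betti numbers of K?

b_0 = 2, b_1 = 2, b_2 = 0.

Take the total order 1 < 2 < 3 < 4 < 5 < 6 < 7 < 8 < 9 < 10 < 11 on the vertex set. Then K (dimension 2) consists of the simplices:

  0-simplices (11): [1], [2], [3], [4], [5], [6], [7], [8], [9], [10], [11]
  1-simplices (17): [1,4], [1,6], [1,7], [2,8], [2,11], [3,4], [3,5], [3,6], [3,7], [4,5], [4,6], [4,7], [5,6], [6,7], [8,9], [9,10], [10,11]
  2-simplices (6): [1,4,6], [1,4,7], [3,4,7], [3,5,6], [3,6,7], [4,5,6]

Hence C_0 ≅ Z^11, C_1 ≅ Z^17, C_2 ≅ Z^6.

Boundary ∂_1: C_1 → C_0 sends each edge [p,q] (with p < q) to q − p. For instance
  ∂[9,10] = [10] − [9].
As a 11×17 matrix over Z this has rank 9, with invariant factors (1,1,1,1,1,1,1,1,1).

Boundary ∂_2: C_2 → C_1 sends each 2-simplex [p,q,r] to [q,r] − [p,r] + [p,q]. For instance
  ∂[3,6,7] = [6,7] − [3,7] + [3,6],
  ∂[3,4,7] = [4,7] − [3,7] + [3,4].
The 17×6 boundary matrix has rank 6 and Smith normal form diag(1,1,1,1,1,1).

Reading off H_k = ker ∂_k / im ∂_{k+1}:

  H_0: rank C_0 − rank ∂_1 = 11 − 9 = 2, and the invariant factors of ∂_1 are all 1, so H_0 = Z^2.
  H_1: rank ker ∂_1 − rank ∂_2 = (17 − 9) − 6 = 2, and the invariant factors of ∂_2 are all 1, so H_1 = Z^2.
  H_2: rank ker ∂_2 − rank ∂_3 = (6 − 6) − 0 = 0, and there is no ∂_3, so H_2 = 0.

As a check, the Euler characteristic is 11 − 17 + 6 = 0, which agrees with 2 − 2 + 0 = 0.

Hence the Betti numbers are b_0 = 2, b_1 = 2, b_2 = 0.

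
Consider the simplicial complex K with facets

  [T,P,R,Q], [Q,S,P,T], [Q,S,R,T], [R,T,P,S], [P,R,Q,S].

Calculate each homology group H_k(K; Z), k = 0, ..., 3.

Take the total order P < Q < R < S < T on the vertex set. Then K (dimension 3) consists of the simplices:

  0-simplices (5): P, Q, R, S, T
  1-simplices (10): PQ, PR, PS, PT, QR, QS, QT, RS, RT, ST
  2-simplices (10): PQR, PQS, PQT, PRS, PRT, PST, QRS, QRT, QST, RST
  3-simplices (5): PQRS, PQRT, PQST, PRST, QRST

Hence C_0 ≅ Z^5, C_1 ≅ Z^10, C_2 ≅ Z^10, C_3 ≅ Z^5.

∂_1: C_1 → C_0 maps an edge to its endpoints' difference, ∂[p,q] = q − p. For instance
  ∂PS = S − P.
The 5×10 boundary matrix has rank 4 and Smith normal form diag(1,1,1,1).

Boundary ∂_2: C_2 → C_1 acts by ∂[p,q,r] = [q,r] − [p,r] + [p,q]. For instance
  ∂PQT = QT − PT + PQ,
  ∂PST = ST − PT + PS.
The 10×10 boundary matrix has rank 6 and Smith normal form diag(1,1,1,1,1,1).

The boundary map ∂_3: C_3 → C_2 sends each 3-simplex σ to the alternating sum Σ_i (−1)^i (σ with its i-th vertex removed). For instance
  ∂QRST = RST − QST + QRT − QRS,
  ∂PQST = QST − PST + PQT − PQS.
As a 10×5 matrix over Z this has rank 4, with invariant factors (1,1,1,1).

Now H_k = ker ∂_k / im ∂_{k+1}, so:

  H_0: rank C_0 − rank ∂_1 = 5 − 4 = 1, and the invariant factors of ∂_1 are all 1, so H_0 ≅ Z.
  H_1: rank ker ∂_1 − rank ∂_2 = (10 − 4) − 6 = 0, and the invariant factors of ∂_2 are all 1, so H_1 ≅ 0.
  H_2: rank ker ∂_2 − rank ∂_3 = (10 − 6) − 4 = 0, and the invariant factors of ∂_3 are all 1, so H_2 ≅ 0.
  H_3: rank ker ∂_3 − rank ∂_4 = (5 − 4) − 0 = 1, and there is no ∂_4, so H_3 ≅ Z.

(K is a triangulation of the 3-sphere S^3.)

H_0 = Z,  H_1 = 0,  H_2 = 0,  H_3 = Z.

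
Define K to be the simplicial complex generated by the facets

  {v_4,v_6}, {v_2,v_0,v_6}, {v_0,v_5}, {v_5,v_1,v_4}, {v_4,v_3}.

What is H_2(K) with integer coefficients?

H_2 ≅ 0.

Order the vertices as v_0 < v_1 < v_2 < v_3 < v_4 < v_5 < v_6. Listing each simplex with vertices in this order, K has dimension 2 with simplices:

  0-simplices (7): [v_0], [v_1], [v_2], [v_3], [v_4], [v_5], [v_6]
  1-simplices (9): [v_0,v_2], [v_0,v_5], [v_0,v_6], [v_1,v_4], [v_1,v_5], [v_2,v_6], [v_3,v_4], [v_4,v_5], [v_4,v_6]
  2-simplices (2): [v_0,v_2,v_6], [v_1,v_4,v_5]

giving chain groups C_0 ≅ Z^7, C_1 ≅ Z^9, C_2 ≅ Z^2.

Boundary ∂_1: C_1 → C_0 is given by ∂[p,q] = [q] − [p].
The resulting 7×9 matrix has rank 6, and its Smith normal form has invariant factors (1,1,1,1,1,1).

The boundary map ∂_2: C_2 → C_1 sends each 2-simplex [p,q,r] to [q,r] − [p,r] + [p,q]. For instance
  ∂[v_1,v_4,v_5] = [v_4,v_5] − [v_1,v_5] + [v_1,v_4],
  ∂[v_0,v_2,v_6] = [v_2,v_6] − [v_0,v_6] + [v_0,v_2].
As a 9×2 matrix over Z this has rank 2, with invariant factors (1,1).

Computing H_k = (kernel of ∂_k) / (image of ∂_{k+1}):

  H_2: rank ker ∂_2 − rank ∂_3 = (2 − 2) − 0 = 0, and there is no ∂_3, so H_2 = 0.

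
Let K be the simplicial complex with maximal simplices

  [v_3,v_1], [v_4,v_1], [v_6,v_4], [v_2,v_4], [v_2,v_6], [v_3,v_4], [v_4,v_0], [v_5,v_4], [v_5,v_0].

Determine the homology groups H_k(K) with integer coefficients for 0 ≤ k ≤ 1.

H_0 = Z,  H_1 = Z^3.

K has 7 vertices, 9 edges.
rank ∂_0 = 0, rank ∂_1 = 6 ⇒ b_0 = 7 − 0 − 6 = 1; all invariant factors of ∂_1 are 1 so no torsion. So H_0 ≅ Z.
rank ∂_1 = 6, rank ∂_2 = 0 ⇒ b_1 = 9 − 6 − 0 = 3. So H_1 ≅ Z^3.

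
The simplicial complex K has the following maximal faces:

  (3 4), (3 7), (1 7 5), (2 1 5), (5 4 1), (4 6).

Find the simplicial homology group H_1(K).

H_1 ≅ Z.

We work with the vertex ordering 1 < 2 < 3 < 4 < 5 < 6 < 7. The simplices of K, each written with vertices in increasing order, are:

  0-simplices (7): [1], [2], [3], [4], [5], [6], [7]
  1-simplices (10): [1,2], [1,4], [1,5], [1,7], [2,5], [3,4], [3,7], [4,5], [4,6], [5,7]
  2-simplices (3): [1,2,5], [1,4,5], [1,5,7]

so the chain groups are C_0 ≅ Z^7, C_1 ≅ Z^10, C_2 ≅ Z^3.

∂_1: C_1 → C_0 maps an edge to its endpoints' difference, ∂[p,q] = q − p. For instance
  ∂[1,4] = [4] − [1].
This gives a 7×10 integer matrix of rank 6; reducing to Smith normal form yields diagonal entries (1,1,1,1,1,1).

∂_2: C_2 → C_1 acts by ∂[p,q,r] = [q,r] − [p,r] + [p,q]. For instance
  ∂[1,2,5] = [2,5] − [1,5] + [1,2],
  ∂[1,4,5] = [4,5] − [1,5] + [1,4].
The resulting 10×3 matrix has rank 3, and its Smith normal form has invariant factors (1,1,1).

Now H_k = ker ∂_k / im ∂_{k+1}, so:

  H_1: rank ker ∂_1 − rank ∂_2 = (10 − 6) − 3 = 1, and the invariant factors of ∂_2 are all 1, so H_1 ≅ Z.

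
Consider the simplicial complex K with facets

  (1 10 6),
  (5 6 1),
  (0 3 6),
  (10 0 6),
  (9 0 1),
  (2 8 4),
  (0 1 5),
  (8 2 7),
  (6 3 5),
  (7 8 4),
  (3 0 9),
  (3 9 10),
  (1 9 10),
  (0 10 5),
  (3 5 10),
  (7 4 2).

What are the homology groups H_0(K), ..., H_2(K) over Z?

H_0 = Z^2,  H_1 = Z/2Z,  H_2 = Z.

Take the total order 0 < 1 < 2 < 3 < 4 < 5 < 6 < 7 < 8 < 9 < 10 on the vertex set. Then K (dimension 2) consists of the simplices:

  0-simplices (11): [0], [1], [2], [3], [4], [5], [6], [7], [8], [9], [10]
  1-simplices (24): (24 of them)
  2-simplices (16): [0,1,5], [0,1,9], [0,3,6], [0,3,9], [0,5,10], [0,6,10], [1,5,6], [1,6,10], [1,9,10], [2,4,7], [2,4,8], [2,7,8], [3,5,6], [3,5,10], [3,9,10], [4,7,8]

giving chain groups C_0 ≅ Z^11, C_1 ≅ Z^24, C_2 ≅ Z^16.

Boundary ∂_1: C_1 → C_0 maps an edge to its endpoints' difference, ∂[p,q] = q − p.
As a 11×24 matrix over Z this has rank 9, with invariant factors (1,1,1,1,1,1,1,1,1).

∂_2: C_2 → C_1 maps a triangle to the signed sum of its edges. For instance
  ∂[0,5,10] = [5,10] − [0,10] + [0,5],
  ∂[2,7,8] = [7,8] − [2,8] + [2,7].
The resulting 24×16 matrix has rank 15, and its Smith normal form has invariant factors (1,1,1,1,1,1,1,1,1,1,1,1,1,1,2).

Reading off H_k = ker ∂_k / im ∂_{k+1}:

  H_0: rank C_0 − rank ∂_1 = 11 − 9 = 2, and the invariant factors of ∂_1 are all 1, so H_0 = Z^2.
  H_1: rank ker ∂_1 − rank ∂_2 = (24 − 9) − 15 = 0, and ∂_2 has invariant factor 2 > 1, so H_1 = Z/2Z.
  H_2: rank ker ∂_2 − rank ∂_3 = (16 − 15) − 0 = 1, and there is no ∂_3, so H_2 = Z.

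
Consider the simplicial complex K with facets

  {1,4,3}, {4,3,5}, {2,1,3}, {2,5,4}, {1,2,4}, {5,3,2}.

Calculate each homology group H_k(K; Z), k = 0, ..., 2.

K has 5 vertices, 9 edges, 6 triangles.
rank ∂_0 = 0, rank ∂_1 = 4 ⇒ b_0 = 5 − 0 − 4 = 1; all invariant factors of ∂_1 are 1 so no torsion. So H_0 = Z.
rank ∂_1 = 4, rank ∂_2 = 5 ⇒ b_1 = 9 − 4 − 5 = 0; all invariant factors of ∂_2 are 1 so no torsion. So H_1 = 0.
rank ∂_2 = 5, rank ∂_3 = 0 ⇒ b_2 = 6 − 5 − 0 = 1. So H_2 = Z.

H_0 = Z,  H_1 = 0,  H_2 = Z.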